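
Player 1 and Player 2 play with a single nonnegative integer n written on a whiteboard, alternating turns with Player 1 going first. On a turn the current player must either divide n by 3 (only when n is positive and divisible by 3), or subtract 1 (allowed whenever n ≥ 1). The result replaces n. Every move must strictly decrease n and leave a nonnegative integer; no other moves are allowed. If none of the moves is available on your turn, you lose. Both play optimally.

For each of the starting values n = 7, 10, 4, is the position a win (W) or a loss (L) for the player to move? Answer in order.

7: L, 10: W, 4: L

Positions with no move are L. A position that does have a move is losing for the player to move precisely when every available move leads to a winning position for the opponent. Fill in the labels:
n=0: no move → L
n=1: can move to 0, which is L ⇒ W
n=2: the only move is to 1(W), a W ⇒ L
n=3: can move to 2, which is L ⇒ W
n=4: the only move is to 3(W), a W ⇒ L
n=5: can move to 4, which is L ⇒ W
n=6: can move to 2, which is L ⇒ W
n=7: the only move is to 6(W), a W ⇒ L
n=8: can move to 7, which is L ⇒ W
n=9: moves to 3(W), 8(W); every one is W ⇒ L
n=10: can move to 9, which is L ⇒ W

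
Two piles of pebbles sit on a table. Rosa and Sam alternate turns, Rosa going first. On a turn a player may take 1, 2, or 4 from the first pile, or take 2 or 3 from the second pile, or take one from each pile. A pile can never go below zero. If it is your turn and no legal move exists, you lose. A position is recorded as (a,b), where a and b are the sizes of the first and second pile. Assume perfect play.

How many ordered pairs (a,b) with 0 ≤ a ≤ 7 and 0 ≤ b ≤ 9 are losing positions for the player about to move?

28

Work bottom-up. With no move the player to move loses. Otherwise the position is W if at least one move leads to an L position for the opponent, and L if every move leads to a W.
Every move lowers a or b (never raises either), so fill the grid row by row in increasing a, and left to right within a row: each cell's successors are then already labelled.
      b=0  b=1  b=2  b=3  b=4  b=5  b=6  b=7  b=8  b=9
a=0:    L    L    W    W    W    L    L    W    W    W
a=1:    W    W    W    L    L    W    W    W    L    L
a=2:    W    W    L    W    W    W    W    L    W    W
a=3:    L    L    W    W    W    L    L    W    W    W
a=4:    W    W    W    L    L    W    W    W    L    L
a=5:    W    W    L    W    W    W    W    L    W    W
a=6:    L    L    W    W    W    L    L    W    W    W
a=7:    W    W    W    L    L    W    W    W    L    L
Cells with no legal move (terminal, hence L): (0,0), (0,1).
The remaining L cells, each justified by listing all of its moves:
(0,5): moves to (0,3)(W), (0,2)(W); every one is W ⇒ L
(0,6): moves to (0,4)(W), (0,3)(W); every one is W ⇒ L
(1,3): moves to (0,3)(W), (1,1)(W), (1,0)(W), (0,2)(W); every one is W ⇒ L
(1,4): moves to (0,4)(W), (1,2)(W), (1,1)(W), (0,3)(W); every one is W ⇒ L
(1,8): moves to (0,8)(W), (1,6)(W), (1,5)(W), (0,7)(W); every one is W ⇒ L
(1,9): moves to (0,9)(W), (1,7)(W), (1,6)(W), (0,8)(W); every one is W ⇒ L
(2,2): moves to (1,2)(W), (0,2)(W), (2,0)(W), (1,1)(W); every one is W ⇒ L
(2,7): moves to (1,7)(W), (0,7)(W), (2,5)(W), (2,4)(W), (1,6)(W); every one is W ⇒ L
(3,0): moves to (2,0)(W), (1,0)(W); every one is W ⇒ L
(3,1): moves to (2,1)(W), (1,1)(W), (2,0)(W); every one is W ⇒ L
(3,5): moves to (2,5)(W), (1,5)(W), (3,3)(W), (3,2)(W), (2,4)(W); every one is W ⇒ L
(3,6): moves to (2,6)(W), (1,6)(W), (3,4)(W), (3,3)(W), (2,5)(W); every one is W ⇒ L
(4,3): moves to (3,3)(W), (2,3)(W), (0,3)(W), (4,1)(W), (4,0)(W), (3,2)(W); every one is W ⇒ L
(4,4): moves to (3,4)(W), (2,4)(W), (0,4)(W), (4,2)(W), (4,1)(W), (3,3)(W); every one is W ⇒ L
(4,8): moves to (3,8)(W), (2,8)(W), (0,8)(W), (4,6)(W), (4,5)(W), (3,7)(W); every one is W ⇒ L
(4,9): moves to (3,9)(W), (2,9)(W), (0,9)(W), (4,7)(W), (4,6)(W), (3,8)(W); every one is W ⇒ L
(5,2): moves to (4,2)(W), (3,2)(W), (1,2)(W), (5,0)(W), (4,1)(W); every one is W ⇒ L
(5,7): moves to (4,7)(W), (3,7)(W), (1,7)(W), (5,5)(W), (5,4)(W), (4,6)(W); every one is W ⇒ L
(6,0): moves to (5,0)(W), (4,0)(W), (2,0)(W); every one is W ⇒ L
(6,1): moves to (5,1)(W), (4,1)(W), (2,1)(W), (5,0)(W); every one is W ⇒ L
(6,5): moves to (5,5)(W), (4,5)(W), (2,5)(W), (6,3)(W), (6,2)(W), (5,4)(W); every one is W ⇒ L
(6,6): moves to (5,6)(W), (4,6)(W), (2,6)(W), (6,4)(W), (6,3)(W), (5,5)(W); every one is W ⇒ L
(7,3): moves to (6,3)(W), (5,3)(W), (3,3)(W), (7,1)(W), (7,0)(W), (6,2)(W); every one is W ⇒ L
(7,4): moves to (6,4)(W), (5,4)(W), (3,4)(W), (7,2)(W), (7,1)(W), (6,3)(W); every one is W ⇒ L
(7,8): moves to (6,8)(W), (5,8)(W), (3,8)(W), (7,6)(W), (7,5)(W), (6,7)(W); every one is W ⇒ L
(7,9): moves to (6,9)(W), (5,9)(W), (3,9)(W), (7,7)(W), (7,6)(W), (6,8)(W); every one is W ⇒ L
Every other cell has at least one move into one of the L cells above, so it is W.
L cells per row: a=0: 4, a=1: 4, a=2: 2, a=3: 4, a=4: 4, a=5: 2, a=6: 4, a=7: 4; total 28.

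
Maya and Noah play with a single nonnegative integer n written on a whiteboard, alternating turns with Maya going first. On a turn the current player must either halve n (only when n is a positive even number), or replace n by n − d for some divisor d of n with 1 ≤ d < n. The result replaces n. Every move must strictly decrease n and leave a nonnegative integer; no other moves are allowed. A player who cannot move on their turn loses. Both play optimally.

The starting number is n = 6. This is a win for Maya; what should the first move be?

Classify positions by backward induction: terminal positions (no move available) are L. From any other position, the mover wins iff some move reaches an L.
n=0: no move → L
n=1: no move → L
n=2: W (go to 1, an L position)
n=3: L (sole option 2(W) is W)
n=4: W (go to 3, an L position)
n=5: L (sole option 4(W) is W)
n=6: W (go to 3, an L position)
From 6, the L positions reachable in one move are: 3, 5. Any move reaching one of these is winning.

Move to 3.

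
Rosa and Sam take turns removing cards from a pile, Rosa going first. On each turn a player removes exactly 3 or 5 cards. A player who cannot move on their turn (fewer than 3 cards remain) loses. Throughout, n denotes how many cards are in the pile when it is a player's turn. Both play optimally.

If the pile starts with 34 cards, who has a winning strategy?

Sam wins.

Work bottom-up. With no move the player to move loses. Otherwise the position is W if at least one move leads to an L position for the opponent, and L if every move leads to a W.
n=0: no move → L
n=1: no move → L
n=2: no move → L
n=3: reaches L-position 0 → W
n=4: reaches L-position 1 → W
n=5: reaches L-position 2 → W
n=6: reaches L-position 1 → W
n=7: reaches L-position 2 → W
n=8: only reaches 5(W), 3(W), all W → L
n=9: only reaches 6(W), 4(W), all W → L
n=10: only reaches 7(W), 5(W), all W → L
n=11: reaches L-position 8 → W
n=12: reaches L-position 9 → W
n=13: reaches L-position 10 → W
n=14: reaches L-position 9 → W
n=15: reaches L-position 10 → W
n=16: only reaches 13(W), 11(W), all W → L
n=17: only reaches 14(W), 12(W), all W → L
n=18: only reaches 15(W), 13(W), all W → L
n=19: reaches L-position 16 → W
n=20: reaches L-position 17 → W
n=21: reaches L-position 18 → W
n=22: reaches L-position 17 → W
n=23: reaches L-position 18 → W
n=24: only reaches 21(W), 19(W), all W → L
n=25: only reaches 22(W), 20(W), all W → L
n=26: only reaches 23(W), 21(W), all W → L
n=27: reaches L-position 24 → W
n=28: reaches L-position 25 → W
n=29: reaches L-position 26 → W
n=30: reaches L-position 25 → W
n=31: reaches L-position 26 → W
n=32: only reaches 29(W), 27(W), all W → L
n=33: only reaches 30(W), 28(W), all W → L
n=34: only reaches 31(W), 29(W), all W → L
The starting position 34 is L: whatever Rosa does, the opponent receives a W position.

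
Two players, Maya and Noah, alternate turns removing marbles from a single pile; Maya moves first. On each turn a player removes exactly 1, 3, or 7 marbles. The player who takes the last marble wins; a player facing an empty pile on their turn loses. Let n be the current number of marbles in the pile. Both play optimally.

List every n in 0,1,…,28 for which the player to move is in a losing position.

Classify positions by backward induction: terminal positions (no move available) are L. From any other position, the mover wins iff some move reaches an L.
n=0: no move → L
n=1: →0(L), so W
n=2: →1(W) only, which is W, so L
n=3: →2(L), so W
n=4: →3(W), 1(W) — all W, so L
n=5: →4(L), so W
n=6: →5(W), 3(W) — all W, so L
n=7: →6(L), so W
n=8: →7(W), 5(W), 1(W) — all W, so L
n=9: →8(L), so W
n=10: →9(W), 7(W), 3(W) — all W, so L
n=11: →10(L), so W
n=12: →11(W), 9(W), 5(W) — all W, so L
n=13: →12(L), so W
n=14: →13(W), 11(W), 7(W) — all W, so L
n=15: →14(L), so W
n=16: →15(W), 13(W), 9(W) — all W, so L
n=17: →16(L), so W
n=18: →17(W), 15(W), 11(W) — all W, so L
n=19: →18(L), so W
n=20: →19(W), 17(W), 13(W) — all W, so L
n=21: →20(L), so W
n=22: →21(W), 19(W), 15(W) — all W, so L
n=23: →22(L), so W
n=24: →23(W), 21(W), 17(W) — all W, so L
n=25: →24(L), so W
n=26: →25(W), 23(W), 19(W) — all W, so L
n=27: →26(L), so W
n=28: →27(W), 25(W), 21(W) — all W, so L
The losing starting values of n are exactly the entries labelled L in this table (15 of them).

0, 2, 4, 6, 8, 10, 12, 14, 16, 18, 20, 22, 24, 26, 28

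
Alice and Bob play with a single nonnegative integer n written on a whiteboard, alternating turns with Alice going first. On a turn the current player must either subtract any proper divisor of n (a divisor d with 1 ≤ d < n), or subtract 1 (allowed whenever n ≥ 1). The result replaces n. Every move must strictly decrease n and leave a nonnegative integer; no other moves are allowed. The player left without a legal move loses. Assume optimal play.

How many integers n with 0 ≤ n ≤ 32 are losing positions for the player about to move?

Classify positions by backward induction: terminal positions (no move available) are L. From any other position, the mover wins iff some move reaches an L.
n=0: no move → L
n=1: →0(L), so W
n=2: →1(W) only, which is W, so L
n=3: →2(L), so W
n=4: →2(L), so W
n=5: →4(W) only, which is W, so L
n=6: →5(L), so W
n=7: →6(W) only, which is W, so L
n=8: →7(L), so W
n=9: →6(W), 8(W) — all W, so L
n=10: →5(L), so W
n=11: →10(W) only, which is W, so L
n=12: →9(L), so W
n=13: →12(W) only, which is W, so L
n=14: →7(L), so W
n=15: →10(W), 12(W), 14(W) — all W, so L
n=16: →15(L), so W
n=17: →16(W) only, which is W, so L
n=18: →9(L), so W
n=19: →18(W) only, which is W, so L
n=20: →15(L), so W
n=21: →14(W), 18(W), 20(W) — all W, so L
n=22: →11(L), so W
n=23: →22(W) only, which is W, so L
n=24: →21(L), so W
n=25: →20(W), 24(W) — all W, so L
n=26: →13(L), so W
n=27: →18(W), 24(W), 26(W) — all W, so L
n=28: →21(L), so W
n=29: →28(W) only, which is W, so L
n=30: →15(L), so W
n=31: →30(W) only, which is W, so L
n=32: →31(L), so W
L entries with 0 ≤ n ≤ 32: n = 0, 2, 5, 7, 9, 11, 13, 15, 17, 19, 21, 23, 25, 27, 29, 31; that makes 16.

16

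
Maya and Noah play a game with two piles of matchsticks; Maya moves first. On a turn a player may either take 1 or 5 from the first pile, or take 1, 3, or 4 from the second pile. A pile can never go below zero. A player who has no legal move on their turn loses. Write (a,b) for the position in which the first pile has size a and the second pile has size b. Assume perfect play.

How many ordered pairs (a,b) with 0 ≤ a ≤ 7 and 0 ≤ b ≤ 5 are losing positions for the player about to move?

16

Work bottom-up. With no move the player to move loses. Otherwise the position is W if at least one move leads to an L position for the opponent, and L if every move leads to a W.
Every move lowers a or b (never raises either), so fill the grid row by row in increasing a, and left to right within a row: each cell's successors are then already labelled.
      b=0  b=1  b=2  b=3  b=4  b=5
a=0:    L    W    L    W    W    W
a=1:    W    L    W    L    W    W
a=2:    L    W    L    W    W    W
a=3:    W    L    W    L    W    W
a=4:    L    W    L    W    W    W
a=5:    W    L    W    L    W    W
a=6:    L    W    L    W    W    W
a=7:    W    L    W    L    W    W
Cells with no legal move (terminal, hence L): (0,0).
The remaining L cells, each justified by listing all of its moves:
(0,2): L (sole option (0,1)(W) is W)
(1,1): L (options (0,1)(W), (1,0)(W) are all W)
(1,3): L (options (0,3)(W), (1,2)(W), (1,0)(W) are all W)
(2,0): L (sole option (1,0)(W) is W)
(2,2): L (options (1,2)(W), (2,1)(W) are all W)
(3,1): L (options (2,1)(W), (3,0)(W) are all W)
(3,3): L (options (2,3)(W), (3,2)(W), (3,0)(W) are all W)
(4,0): L (sole option (3,0)(W) is W)
(4,2): L (options (3,2)(W), (4,1)(W) are all W)
(5,1): L (options (4,1)(W), (0,1)(W), (5,0)(W) are all W)
(5,3): L (options (4,3)(W), (0,3)(W), (5,2)(W), (5,0)(W) are all W)
(6,0): L (options (5,0)(W), (1,0)(W) are all W)
(6,2): L (options (5,2)(W), (1,2)(W), (6,1)(W) are all W)
(7,1): L (options (6,1)(W), (2,1)(W), (7,0)(W) are all W)
(7,3): L (options (6,3)(W), (2,3)(W), (7,2)(W), (7,0)(W) are all W)
Every other cell has at least one move into one of the L cells above, so it is W.
L cells per row: a=0: 2, a=1: 2, a=2: 2, a=3: 2, a=4: 2, a=5: 2, a=6: 2, a=7: 2; total 16.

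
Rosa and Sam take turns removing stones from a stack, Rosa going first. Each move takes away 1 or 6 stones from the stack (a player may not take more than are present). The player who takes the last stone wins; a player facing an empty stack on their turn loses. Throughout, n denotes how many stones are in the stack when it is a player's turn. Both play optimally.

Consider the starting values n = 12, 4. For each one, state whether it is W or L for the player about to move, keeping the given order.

Use the standard recursion: the mover loses at a terminal position; elsewhere, the mover wins exactly when some move hands the opponent an L position.
n=0: no move → L
n=1: reaches L-position 0 → W
n=2: only reaches 1(W), which is W → L
n=3: reaches L-position 2 → W
n=4: only reaches 3(W), which is W → L
n=5: reaches L-position 4 → W
n=6: reaches L-position 0 → W
n=7: only reaches 6(W), 1(W), all W → L
n=8: reaches L-position 7 → W
n=9: only reaches 8(W), 3(W), all W → L
n=10: reaches L-position 9 → W
n=11: only reaches 10(W), 5(W), all W → L
n=12: reaches L-position 11 → W

12: W, 4: L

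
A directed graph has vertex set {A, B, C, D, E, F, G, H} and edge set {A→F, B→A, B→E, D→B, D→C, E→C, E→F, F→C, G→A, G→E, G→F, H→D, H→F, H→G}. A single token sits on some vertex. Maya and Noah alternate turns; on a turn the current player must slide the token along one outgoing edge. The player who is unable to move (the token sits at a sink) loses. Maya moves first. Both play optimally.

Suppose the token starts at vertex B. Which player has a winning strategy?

Compute win/loss labels from the base case upward. A position with no move is L. Any other position is W if it can reach an L in one move, else L.
Every edge goes from a vertex to one that appears earlier in the order C, F, E, A, B, D, G, H, so processing vertices in that order labels each vertex after all of its successors.
C: no outgoing edge → L
F: reaches L-position C → W
E: reaches L-position C → W
A: only reaches F(W), which is W → L
B: reaches L-position A → W
D: reaches L-position C → W
G: reaches L-position A → W
H: only reaches G(W), D(W), F(W), all W → L
The starting position B is W: Maya should move to A, handing over an L position.

Maya wins.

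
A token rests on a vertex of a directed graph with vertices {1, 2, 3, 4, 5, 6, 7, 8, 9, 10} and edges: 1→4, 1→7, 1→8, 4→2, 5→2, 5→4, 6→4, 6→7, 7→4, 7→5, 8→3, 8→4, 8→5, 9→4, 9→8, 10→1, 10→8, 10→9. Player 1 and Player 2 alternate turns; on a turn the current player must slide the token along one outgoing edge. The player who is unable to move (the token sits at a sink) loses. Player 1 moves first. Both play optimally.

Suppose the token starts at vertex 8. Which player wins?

Label each position W (a win for the player to move) or L (a loss). A position with no legal move is L; any other position is W exactly when some move reaches an L, and L when every move reaches a W.
Every edge goes from a vertex to one that appears earlier in the order 3, 2, 4, 5, 8, 7, 6, 9, 1, 10, so processing vertices in that order labels each vertex after all of its successors.
3: no outgoing edge → L
2: no outgoing edge → L
4: reaches L-position 2 → W
5: reaches L-position 2 → W
8: reaches L-position 3 → W
7: only reaches 5(W), 4(W), all W → L
6: reaches L-position 7 → W
9: only reaches 8(W), 4(W), all W → L
1: reaches L-position 7 → W
10: reaches L-position 9 → W
From 8 Player 1 can move to 3, reaching an L position.

Player 1 wins.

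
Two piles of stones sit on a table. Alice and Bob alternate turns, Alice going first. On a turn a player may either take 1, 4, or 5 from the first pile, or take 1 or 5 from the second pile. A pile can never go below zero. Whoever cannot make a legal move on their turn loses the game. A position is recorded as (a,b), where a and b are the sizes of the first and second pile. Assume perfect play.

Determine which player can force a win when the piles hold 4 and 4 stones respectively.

Alice wins.

Positions with no move are L. A position that does have a move is losing for the player to move precisely when every available move leads to a winning position for the opponent. Fill in the labels:
No move ever increases a pile, so every position that can arise here has a ≤ 4 and b ≤ 4; it is enough to label the cells with 0 ≤ a ≤ 4 and 0 ≤ b ≤ 4.
Every move lowers a or b (never raises either), so fill the grid row by row in increasing a, and left to right within a row: each cell's successors are then already labelled.
      b=0  b=1  b=2  b=3  b=4
a=0:    L    W    L    W    L
a=1:    W    L    W    L    W
a=2:    L    W    L    W    L
a=3:    W    L    W    L    W
a=4:    W    W    W    W    W
Cells with no legal move (terminal, hence L): (0,0).
The remaining L cells, each justified by listing all of its moves:
(0,2): L (sole option (0,1)(W) is W)
(0,4): L (sole option (0,3)(W) is W)
(1,1): L (options (0,1)(W), (1,0)(W) are all W)
(1,3): L (options (0,3)(W), (1,2)(W) are all W)
(2,0): L (sole option (1,0)(W) is W)
(2,2): L (options (1,2)(W), (2,1)(W) are all W)
(2,4): L (options (1,4)(W), (2,3)(W) are all W)
(3,1): L (options (2,1)(W), (3,0)(W) are all W)
(3,3): L (options (2,3)(W), (3,2)(W) are all W)
Every other cell has at least one move into one of the L cells above, so it is W.
From (4,4) Alice can move to (0,4), reaching an L position.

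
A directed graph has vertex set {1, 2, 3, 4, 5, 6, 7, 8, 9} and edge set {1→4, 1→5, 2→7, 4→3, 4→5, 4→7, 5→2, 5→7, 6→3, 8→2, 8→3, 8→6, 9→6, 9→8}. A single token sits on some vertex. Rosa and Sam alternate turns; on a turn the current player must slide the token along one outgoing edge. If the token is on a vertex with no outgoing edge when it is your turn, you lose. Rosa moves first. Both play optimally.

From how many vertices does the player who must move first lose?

Classify positions by backward induction: terminal positions (no move available) are L. From any other position, the mover wins iff some move reaches an L.
Every edge goes from a vertex to one that appears earlier in the order 3, 7, 2, 5, 4, 6, 1, 8, 9, so processing vertices in that order labels each vertex after all of its successors.
3: no outgoing edge → L
7: no outgoing edge → L
2: W (go to 7, an L position)
5: W (go to 7, an L position)
4: W (go to 7, an L position)
6: W (go to 3, an L position)
1: L (options 4(W), 5(W) are all W)
8: W (go to 3, an L position)
9: L (options 8(W), 6(W) are all W)
The L vertices are 1, 3, 7, 9; that is 4 in all.

4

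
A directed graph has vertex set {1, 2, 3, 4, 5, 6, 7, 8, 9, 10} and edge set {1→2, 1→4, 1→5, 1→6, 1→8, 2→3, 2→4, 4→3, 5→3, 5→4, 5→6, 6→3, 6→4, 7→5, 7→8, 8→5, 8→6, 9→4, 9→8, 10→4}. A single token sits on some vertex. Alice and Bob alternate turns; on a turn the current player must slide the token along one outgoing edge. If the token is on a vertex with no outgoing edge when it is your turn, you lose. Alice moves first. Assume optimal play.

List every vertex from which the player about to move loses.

3, 8, 10

Label each position W (a win for the player to move) or L (a loss). A position with no legal move is L; any other position is W exactly when some move reaches an L, and L when every move reaches a W.
Every edge goes from a vertex to one that appears earlier in the order 3, 4, 6, 5, 8, 2, 1, 7, 9, 10, so processing vertices in that order labels each vertex after all of its successors.
3: no outgoing edge → L
4: →3(L), so W
6: →3(L), so W
5: →3(L), so W
8: →5(W), 6(W) — all W, so L
2: →3(L), so W
1: →8(L), so W
7: →8(L), so W
9: →8(L), so W
10: →4(W) only, which is W, so L
Reading off the rows marked L gives the requested list; there are 3 such vertices.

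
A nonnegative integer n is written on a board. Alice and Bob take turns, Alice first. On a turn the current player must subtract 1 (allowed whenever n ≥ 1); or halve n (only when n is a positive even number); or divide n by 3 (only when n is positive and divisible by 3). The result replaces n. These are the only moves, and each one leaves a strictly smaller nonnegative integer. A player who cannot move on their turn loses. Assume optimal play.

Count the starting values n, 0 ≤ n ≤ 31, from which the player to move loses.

Work bottom-up. With no move the player to move loses. Otherwise the position is W if at least one move leads to an L position for the opponent, and L if every move leads to a W.
n=0: no move → L
n=1: reaches L-position 0 → W
n=2: only reaches 1(W), which is W → L
n=3: reaches L-position 2 → W
n=4: reaches L-position 2 → W
n=5: only reaches 4(W), which is W → L
n=6: reaches L-position 2 → W
n=7: only reaches 6(W), which is W → L
n=8: reaches L-position 7 → W
n=9: only reaches 3(W), 8(W), all W → L
n=10: reaches L-position 5 → W
n=11: only reaches 10(W), which is W → L
n=12: reaches L-position 11 → W
n=13: only reaches 12(W), which is W → L
n=14: reaches L-position 7 → W
n=15: reaches L-position 5 → W
n=16: only reaches 8(W), 15(W), all W → L
n=17: reaches L-position 16 → W
n=18: reaches L-position 9 → W
n=19: only reaches 18(W), which is W → L
n=20: reaches L-position 19 → W
n=21: reaches L-position 7 → W
n=22: reaches L-position 11 → W
n=23: only reaches 22(W), which is W → L
n=24: reaches L-position 23 → W
n=25: only reaches 24(W), which is W → L
n=26: reaches L-position 13 → W
n=27: reaches L-position 9 → W
n=28: only reaches 14(W), 27(W), all W → L
n=29: reaches L-position 28 → W
n=30: only reaches 10(W), 15(W), 29(W), all W → L
n=31: reaches L-position 30 → W
L entries with 0 ≤ n ≤ 31: n = 0, 2, 5, 7, 9, 11, 13, 16, 19, 23, 25, 28, 30; that makes 13.

13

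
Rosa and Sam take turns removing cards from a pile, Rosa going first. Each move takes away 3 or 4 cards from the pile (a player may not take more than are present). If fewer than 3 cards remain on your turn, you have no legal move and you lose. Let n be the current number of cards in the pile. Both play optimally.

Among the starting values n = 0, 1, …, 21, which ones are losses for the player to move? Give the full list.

Positions with no move are L. A position that does have a move is losing for the player to move precisely when every available move leads to a winning position for the opponent. Fill in the labels:
n=0: no move → L
n=1: no move → L
n=2: no move → L
n=3: →0(L), so W
n=4: →1(L), so W
n=5: →2(L), so W
n=6: →2(L), so W
n=7: →4(W), 3(W) — all W, so L
n=8: →5(W), 4(W) — all W, so L
n=9: →6(W), 5(W) — all W, so L
n=10: →7(L), so W
n=11: →8(L), so W
n=12: →9(L), so W
n=13: →9(L), so W
n=14: →11(W), 10(W) — all W, so L
n=15: →12(W), 11(W) — all W, so L
n=16: →13(W), 12(W) — all W, so L
n=17: →14(L), so W
n=18: →15(L), so W
n=19: →16(L), so W
n=20: →16(L), so W
n=21: →18(W), 17(W) — all W, so L
Reading off the rows marked L gives the requested list; there are 10 such values of n.

0, 1, 2, 7, 8, 9, 14, 15, 16, 21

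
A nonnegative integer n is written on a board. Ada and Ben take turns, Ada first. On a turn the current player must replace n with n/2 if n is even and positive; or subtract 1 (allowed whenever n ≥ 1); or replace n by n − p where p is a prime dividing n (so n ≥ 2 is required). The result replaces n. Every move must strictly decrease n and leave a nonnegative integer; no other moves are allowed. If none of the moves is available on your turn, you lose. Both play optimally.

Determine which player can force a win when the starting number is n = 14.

Ben wins.

Compute win/loss labels from the base case upward. A position with no move is L. Any other position is W if it can reach an L in one move, else L.
n=0: no move → L
n=1: W (go to 0, an L position)
n=2: W (go to 0, an L position)
n=3: W (go to 0, an L position)
n=4: L (options 2(W), 3(W) are all W)
n=5: W (go to 0, an L position)
n=6: W (go to 4, an L position)
n=7: W (go to 0, an L position)
n=8: W (go to 4, an L position)
n=9: L (options 6(W), 8(W) are all W)
n=10: W (go to 9, an L position)
n=11: W (go to 0, an L position)
n=12: W (go to 9, an L position)
n=13: W (go to 0, an L position)
n=14: L (options 7(W), 12(W), 13(W) are all W)
Every move from 14 reaches a W position, so the mover loses.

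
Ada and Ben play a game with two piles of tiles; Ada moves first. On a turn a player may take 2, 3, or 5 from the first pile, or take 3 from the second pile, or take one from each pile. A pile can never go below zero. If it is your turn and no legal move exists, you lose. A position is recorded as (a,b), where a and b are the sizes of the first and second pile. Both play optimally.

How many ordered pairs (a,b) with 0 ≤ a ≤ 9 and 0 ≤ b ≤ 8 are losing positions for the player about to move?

Label each position W (a win for the player to move) or L (a loss). A position with no legal move is L; any other position is W exactly when some move reaches an L, and L when every move reaches a W.
Every move lowers a or b (never raises either), so fill the grid row by row in increasing a, and left to right within a row: each cell's successors are then already labelled.
      b=0  b=1  b=2  b=3  b=4  b=5  b=6  b=7  b=8
a=0:    L    L    L    W    W    W    L    L    L
a=1:    L    W    W    W    L    L    L    W    W
a=2:    W    W    W    L    L    W    W    W    W
a=3:    W    W    W    L    W    W    W    W    W
a=4:    W    L    L    W    W    W    W    L    L
a=5:    W    W    W    W    W    L    W    W    W
a=6:    W    W    W    W    W    W    W    W    W
a=7:    L    W    W    W    W    W    L    W    W
a=8:    L    W    L    W    L    W    L    W    L
a=9:    W    W    W    W    L    W    W    W    W
Cells with no legal move (terminal, hence L): (0,0), (0,1), (0,2), (1,0).
The remaining L cells, each justified by listing all of its moves:
(0,6): the only move is to (0,3)(W), a W ⇒ L
(0,7): the only move is to (0,4)(W), a W ⇒ L
(0,8): the only move is to (0,5)(W), a W ⇒ L
(1,4): moves to (1,1)(W), (0,3)(W); every one is W ⇒ L
(1,5): moves to (1,2)(W), (0,4)(W); every one is W ⇒ L
(1,6): moves to (1,3)(W), (0,5)(W); every one is W ⇒ L
(2,3): moves to (0,3)(W), (2,0)(W), (1,2)(W); every one is W ⇒ L
(2,4): moves to (0,4)(W), (2,1)(W), (1,3)(W); every one is W ⇒ L
(3,3): moves to (1,3)(W), (0,3)(W), (3,0)(W), (2,2)(W); every one is W ⇒ L
(4,1): moves to (2,1)(W), (1,1)(W), (3,0)(W); every one is W ⇒ L
(4,2): moves to (2,2)(W), (1,2)(W), (3,1)(W); every one is W ⇒ L
(4,7): moves to (2,7)(W), (1,7)(W), (4,4)(W), (3,6)(W); every one is W ⇒ L
(4,8): moves to (2,8)(W), (1,8)(W), (4,5)(W), (3,7)(W); every one is W ⇒ L
(5,5): moves to (3,5)(W), (2,5)(W), (0,5)(W), (5,2)(W), (4,4)(W); every one is W ⇒ L
(7,0): moves to (5,0)(W), (4,0)(W), (2,0)(W); every one is W ⇒ L
(7,6): moves to (5,6)(W), (4,6)(W), (2,6)(W), (7,3)(W), (6,5)(W); every one is W ⇒ L
(8,0): moves to (6,0)(W), (5,0)(W), (3,0)(W); every one is W ⇒ L
(8,2): moves to (6,2)(W), (5,2)(W), (3,2)(W), (7,1)(W); every one is W ⇒ L
(8,4): moves to (6,4)(W), (5,4)(W), (3,4)(W), (8,1)(W), (7,3)(W); every one is W ⇒ L
(8,6): moves to (6,6)(W), (5,6)(W), (3,6)(W), (8,3)(W), (7,5)(W); every one is W ⇒ L
(8,8): moves to (6,8)(W), (5,8)(W), (3,8)(W), (8,5)(W), (7,7)(W); every one is W ⇒ L
(9,4): moves to (7,4)(W), (6,4)(W), (4,4)(W), (9,1)(W), (8,3)(W); every one is W ⇒ L
Every other cell has at least one move into one of the L cells above, so it is W.
L cells per row: a=0: 6, a=1: 4, a=2: 2, a=3: 1, a=4: 4, a=5: 1, a=6: 0, a=7: 2, a=8: 5, a=9: 1; total 26.

26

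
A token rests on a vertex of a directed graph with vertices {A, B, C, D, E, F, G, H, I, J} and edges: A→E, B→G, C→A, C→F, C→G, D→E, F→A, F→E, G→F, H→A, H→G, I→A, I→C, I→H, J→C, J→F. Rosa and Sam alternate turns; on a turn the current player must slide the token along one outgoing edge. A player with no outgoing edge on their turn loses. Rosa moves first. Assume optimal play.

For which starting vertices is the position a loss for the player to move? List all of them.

E, G, I, J

Label each position W (a win for the player to move) or L (a loss). A position with no legal move is L; any other position is W exactly when some move reaches an L, and L when every move reaches a W.
Every edge goes from a vertex to one that appears earlier in the order E, A, F, G, H, C, J, I, D, B, so processing vertices in that order labels each vertex after all of its successors.
E: no outgoing edge → L
A: →E(L), so W
F: →E(L), so W
G: →F(W) only, which is W, so L
H: →G(L), so W
C: →G(L), so W
J: →C(W), F(W) — all W, so L
I: →C(W), H(W), A(W) — all W, so L
D: →E(L), so W
B: →G(L), so W
The losing starting vertices are exactly the entries labelled L in this table (4 of them).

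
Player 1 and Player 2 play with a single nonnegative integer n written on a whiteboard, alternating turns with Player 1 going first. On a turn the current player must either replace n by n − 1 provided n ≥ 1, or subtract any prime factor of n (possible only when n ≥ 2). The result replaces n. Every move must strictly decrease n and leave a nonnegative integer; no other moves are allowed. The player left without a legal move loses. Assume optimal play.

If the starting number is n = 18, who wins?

Player 1 wins.

Positions with no move are L. A position that does have a move is losing for the player to move precisely when every available move leads to a winning position for the opponent. Fill in the labels:
n=0: no move → L
n=1: →0(L), so W
n=2: →0(L), so W
n=3: →0(L), so W
n=4: →2(W), 3(W) — all W, so L
n=5: →0(L), so W
n=6: →4(L), so W
n=7: →0(L), so W
n=8: →6(W), 7(W) — all W, so L
n=9: →8(L), so W
n=10: →8(L), so W
n=11: →0(L), so W
n=12: →9(W), 10(W), 11(W) — all W, so L
n=13: →0(L), so W
n=14: →12(L), so W
n=15: →12(L), so W
n=16: →14(W), 15(W) — all W, so L
n=17: →0(L), so W
n=18: →16(L), so W
The starting position 18 is W: Player 1 should move to 16, handing over an L position.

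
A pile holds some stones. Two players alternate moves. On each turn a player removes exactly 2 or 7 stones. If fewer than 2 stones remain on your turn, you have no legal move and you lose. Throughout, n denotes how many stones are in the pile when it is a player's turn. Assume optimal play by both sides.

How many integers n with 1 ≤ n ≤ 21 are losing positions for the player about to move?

Work bottom-up. With no move the player to move loses. Otherwise the position is W if at least one move leads to an L position for the opponent, and L if every move leads to a W.
n=0: no move → L
n=1: no move → L
n=2: reaches L-position 0 → W
n=3: reaches L-position 1 → W
n=4: only reaches 2(W), which is W → L
n=5: only reaches 3(W), which is W → L
n=6: reaches L-position 4 → W
n=7: reaches L-position 5 → W
n=8: reaches L-position 1 → W
n=9: only reaches 7(W), 2(W), all W → L
n=10: only reaches 8(W), 3(W), all W → L
n=11: reaches L-position 9 → W
n=12: reaches L-position 10 → W
n=13: only reaches 11(W), 6(W), all W → L
n=14: only reaches 12(W), 7(W), all W → L
n=15: reaches L-position 13 → W
n=16: reaches L-position 14 → W
n=17: reaches L-position 10 → W
n=18: only reaches 16(W), 11(W), all W → L
n=19: only reaches 17(W), 12(W), all W → L
n=20: reaches L-position 18 → W
n=21: reaches L-position 19 → W
L entries with 1 ≤ n ≤ 21 (n=0 is outside the asked range and is not counted): n = 1, 4, 5, 9, 10, 13, 14, 18, 19; that makes 9.

9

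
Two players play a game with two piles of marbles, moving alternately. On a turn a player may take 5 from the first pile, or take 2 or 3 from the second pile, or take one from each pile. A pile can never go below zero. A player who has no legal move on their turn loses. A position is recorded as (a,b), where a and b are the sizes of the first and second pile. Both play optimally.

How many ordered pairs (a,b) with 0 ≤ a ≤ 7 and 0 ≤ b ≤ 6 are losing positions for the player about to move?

Build the W/L table. Terminal = L. A non-terminal position is W if it has a move to some L; otherwise it is L.
Every move lowers a or b (never raises either), so fill the grid row by row in increasing a, and left to right within a row: each cell's successors are then already labelled.
      b=0  b=1  b=2  b=3  b=4  b=5  b=6
a=0:    L    L    W    W    W    L    L
a=1:    L    W    W    W    L    L    W
a=2:    L    W    W    W    L    W    W
a=3:    L    W    W    W    L    W    W
a=4:    L    W    W    W    L    W    W
a=5:    W    W    L    L    W    W    W
a=6:    W    L    L    W    W    W    L
a=7:    W    L    W    W    W    L    L
Cells with no legal move (terminal, hence L): (0,0), (0,1), (1,0), (2,0), (3,0), (4,0).
The remaining L cells, each justified by listing all of its moves:
(0,5): →(0,3)(W), (0,2)(W) — all W, so L
(0,6): →(0,4)(W), (0,3)(W) — all W, so L
(1,4): →(1,2)(W), (1,1)(W), (0,3)(W) — all W, so L
(1,5): →(1,3)(W), (1,2)(W), (0,4)(W) — all W, so L
(2,4): →(2,2)(W), (2,1)(W), (1,3)(W) — all W, so L
(3,4): →(3,2)(W), (3,1)(W), (2,3)(W) — all W, so L
(4,4): →(4,2)(W), (4,1)(W), (3,3)(W) — all W, so L
(5,2): →(0,2)(W), (5,0)(W), (4,1)(W) — all W, so L
(5,3): →(0,3)(W), (5,1)(W), (5,0)(W), (4,2)(W) — all W, so L
(6,1): →(1,1)(W), (5,0)(W) — all W, so L
(6,2): →(1,2)(W), (6,0)(W), (5,1)(W) — all W, so L
(6,6): →(1,6)(W), (6,4)(W), (6,3)(W), (5,5)(W) — all W, so L
(7,1): →(2,1)(W), (6,0)(W) — all W, so L
(7,5): →(2,5)(W), (7,3)(W), (7,2)(W), (6,4)(W) — all W, so L
(7,6): →(2,6)(W), (7,4)(W), (7,3)(W), (6,5)(W) — all W, so L
Every other cell has at least one move into one of the L cells above, so it is W.
L cells per row: a=0: 4, a=1: 3, a=2: 2, a=3: 2, a=4: 2, a=5: 2, a=6: 3, a=7: 3; total 21.

21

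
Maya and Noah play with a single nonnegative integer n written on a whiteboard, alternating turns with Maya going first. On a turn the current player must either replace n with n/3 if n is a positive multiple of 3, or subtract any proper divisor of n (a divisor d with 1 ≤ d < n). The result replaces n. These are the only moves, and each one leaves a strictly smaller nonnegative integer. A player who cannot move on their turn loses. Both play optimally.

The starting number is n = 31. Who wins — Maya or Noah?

Build the W/L table. Terminal = L. A non-terminal position is W if it has a move to some L; otherwise it is L.
n=0: no move → L
n=1: no move → L
n=2: reaches L-position 1 → W
n=3: reaches L-position 1 → W
n=4: only reaches 2(W), 3(W), all W → L
n=5: reaches L-position 4 → W
n=6: reaches L-position 4 → W
n=7: only reaches 6(W), which is W → L
n=8: reaches L-position 4 → W
n=9: only reaches 3(W), 6(W), 8(W), all W → L
n=10: reaches L-position 9 → W
n=11: only reaches 10(W), which is W → L
n=12: reaches L-position 4 → W
n=13: only reaches 12(W), which is W → L
n=14: reaches L-position 7 → W
n=15: only reaches 5(W), 10(W), 12(W), 14(W), all W → L
n=16: reaches L-position 15 → W
n=17: only reaches 16(W), which is W → L
n=18: reaches L-position 9 → W
n=19: only reaches 18(W), which is W → L
n=20: reaches L-position 15 → W
n=21: reaches L-position 7 → W
n=22: reaches L-position 11 → W
n=23: only reaches 22(W), which is W → L
n=24: reaches L-position 23 → W
n=25: only reaches 20(W), 24(W), all W → L
n=26: reaches L-position 13 → W
n=27: reaches L-position 9 → W
n=28: only reaches 14(W), 21(W), 24(W), 26(W), 27(W), all W → L
n=29: reaches L-position 28 → W
n=30: reaches L-position 15 → W
n=31: only reaches 30(W), which is W → L
Every move from 31 reaches a W position, so the mover loses.

Noah wins.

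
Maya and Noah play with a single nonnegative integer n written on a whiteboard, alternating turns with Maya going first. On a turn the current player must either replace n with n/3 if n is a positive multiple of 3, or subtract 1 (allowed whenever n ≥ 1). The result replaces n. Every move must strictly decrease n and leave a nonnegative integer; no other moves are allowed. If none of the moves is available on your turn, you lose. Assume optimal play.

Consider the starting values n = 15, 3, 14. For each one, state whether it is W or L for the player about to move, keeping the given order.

15: L, 3: W, 14: W

Compute win/loss labels from the base case upward. A position with no move is L. Any other position is W if it can reach an L in one move, else L.
n=0: no move → L
n=1: →0(L), so W
n=2: →1(W) only, which is W, so L
n=3: →2(L), so W
n=4: →3(W) only, which is W, so L
n=5: →4(L), so W
n=6: →2(L), so W
n=7: →6(W) only, which is W, so L
n=8: →7(L), so W
n=9: →3(W), 8(W) — all W, so L
n=10: →9(L), so W
n=11: →10(W) only, which is W, so L
n=12: →4(L), so W
n=13: →12(W) only, which is W, so L
n=14: →13(L), so W
n=15: →5(W), 14(W) — all W, so L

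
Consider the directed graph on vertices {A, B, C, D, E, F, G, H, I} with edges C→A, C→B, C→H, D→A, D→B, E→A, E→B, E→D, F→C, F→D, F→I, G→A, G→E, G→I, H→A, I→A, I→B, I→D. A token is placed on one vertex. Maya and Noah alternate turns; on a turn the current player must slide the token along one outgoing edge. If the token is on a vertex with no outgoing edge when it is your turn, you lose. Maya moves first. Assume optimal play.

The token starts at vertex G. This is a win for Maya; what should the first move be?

Move to A.

Compute win/loss labels from the base case upward. A position with no move is L. Any other position is W if it can reach an L in one move, else L.
Every edge goes from a vertex to one that appears earlier in the order B, A, D, E, H, I, G, C, F, so processing vertices in that order labels each vertex after all of its successors.
B: no outgoing edge → L
A: no outgoing edge → L
D: W (go to A, an L position)
E: W (go to A, an L position)
H: W (go to A, an L position)
I: W (go to A, an L position)
G: W (go to A, an L position)
C: W (go to A, an L position)
F: L (options C(W), I(W), D(W) are all W)
From G, the L positions reachable in one move are: A.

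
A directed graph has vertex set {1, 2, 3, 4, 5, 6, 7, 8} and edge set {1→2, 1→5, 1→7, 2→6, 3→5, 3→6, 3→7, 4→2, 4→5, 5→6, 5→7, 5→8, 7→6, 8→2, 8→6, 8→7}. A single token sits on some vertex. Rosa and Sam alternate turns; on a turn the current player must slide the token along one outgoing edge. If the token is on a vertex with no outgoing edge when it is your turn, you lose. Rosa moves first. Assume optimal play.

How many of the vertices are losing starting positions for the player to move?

Classify positions by backward induction: terminal positions (no move available) are L. From any other position, the mover wins iff some move reaches an L.
Every edge goes from a vertex to one that appears earlier in the order 6, 7, 2, 8, 5, 1, 4, 3, so processing vertices in that order labels each vertex after all of its successors.
6: no outgoing edge → L
7: can move to 6, which is L ⇒ W
2: can move to 6, which is L ⇒ W
8: can move to 6, which is L ⇒ W
5: can move to 6, which is L ⇒ W
1: moves to 5(W), 2(W), 7(W); every one is W ⇒ L
4: moves to 5(W), 2(W); every one is W ⇒ L
3: can move to 6, which is L ⇒ W
The L vertices are 1, 4, 6; that is 3 in all.

3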